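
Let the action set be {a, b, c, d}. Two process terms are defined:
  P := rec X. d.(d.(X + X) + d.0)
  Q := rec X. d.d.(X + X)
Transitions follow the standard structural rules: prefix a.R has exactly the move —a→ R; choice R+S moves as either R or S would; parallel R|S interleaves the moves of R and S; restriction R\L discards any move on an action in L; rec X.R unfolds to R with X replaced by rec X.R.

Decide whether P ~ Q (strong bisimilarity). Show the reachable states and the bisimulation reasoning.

Reachable graph of P (4 states):
  p0 = rec X. d.(d.(X + X) + d.0) | ··d··> p1
  p1 = d.((rec X. d.(d.(X + X) + d.0)) + (rec X. d.(d.(X + X) + d.0))) + d.0 | ··d··> p2, ··d··> p3
  p2 = (rec X. d.(d.(X + X) + d.0)) + (rec X. d.(d.(X + X) + d.0)) | ··d··> p1
  p3 = 0 | stopped
Reachable graph of Q (3 states):
  q0 = rec X. d.d.(X + X) | ··d··> q1
  q1 = d.((rec X. d.d.(X + X)) + (rec X. d.d.(X + X))) | ··d··> q2
  q2 = (rec X. d.d.(X + X)) + (rec X. d.d.(X + X)) | ··d··> q1
Partition-refinement fixed point:
  B0 = {p0, p2}
  B1 = {p1}
  B2 = {p3}
  B3 = {q0, q1, q2}
p0 ∈ B0, q0 ∈ B3 → different blocks

P ≁ Q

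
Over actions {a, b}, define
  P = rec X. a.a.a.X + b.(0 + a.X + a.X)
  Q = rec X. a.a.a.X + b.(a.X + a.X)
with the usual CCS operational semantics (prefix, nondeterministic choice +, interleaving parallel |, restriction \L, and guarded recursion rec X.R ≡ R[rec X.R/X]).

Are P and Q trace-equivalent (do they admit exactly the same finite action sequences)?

trace-equivalent

LTS(P): 4 reachable states
  u0 = rec X. a.a.a.X + b.(0 + a.X + a.X) | =a=> u1, =b=> u2
  u1 = a.a.(rec X. a.a.a.X + b.(0 + a.X + a.X)) | =a=> u3
  u2 = 0 + a.(rec X. a.a.a.X + b.(0 + a.X + a.X)) + a.(rec X. a.a.a.X + b.(0 + a.X + a.X)) | =a=> u0
  u3 = a.(rec X. a.a.a.X + b.(0 + a.X + a.X)) | =a=> u0
LTS(Q): 4 reachable states
  v0 = rec X. a.a.a.X + b.(a.X + a.X) | =a=> v1, =b=> v2
  v1 = a.a.(rec X. a.a.a.X + b.(a.X + a.X)) | =a=> v3
  v2 = a.(rec X. a.a.a.X + b.(a.X + a.X)) + a.(rec X. a.a.a.X + b.(a.X + a.X)) | =a=> v0
  v3 = a.(rec X. a.a.a.X + b.(a.X + a.X)) | =a=> v0
Bisimilarity quotient blocks:
  B0 = {u0, v0}
  B1 = {u1, v1}
  B2 = {u2, u3, v2, v3}
u0 ∈ B0, v0 ∈ B0 → same block
Bisimilar ⇒ trace-equivalent.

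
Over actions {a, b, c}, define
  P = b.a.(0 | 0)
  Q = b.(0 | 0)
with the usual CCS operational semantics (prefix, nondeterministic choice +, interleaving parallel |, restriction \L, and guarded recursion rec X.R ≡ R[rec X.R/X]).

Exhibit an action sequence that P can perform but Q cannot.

P's transition system — 3 states:
  p0 = b.a.(0 | 0) has moves —b→ p1
  p1 = a.(0 | 0) has moves —a→ p2
  p2 = 0 | 0 has moves ∅
Q's transition system — 2 states:
  q0 = b.(0 | 0) has moves —b→ q1
  q1 = 0 | 0 has moves ∅
Executing ba from P (initial set {p0}):
  step 1 (b): {p1}
  step 2 (a): {p2}
  — P admits the full trace.
Executing ba from Q (initial set {q0}):
  step 1 (b): {q1}
  step 2 (a): no successor for Q

ba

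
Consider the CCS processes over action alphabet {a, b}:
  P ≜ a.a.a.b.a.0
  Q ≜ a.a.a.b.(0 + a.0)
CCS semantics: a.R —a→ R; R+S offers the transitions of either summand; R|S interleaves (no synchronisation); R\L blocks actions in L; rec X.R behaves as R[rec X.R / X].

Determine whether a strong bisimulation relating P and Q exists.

bisimilar

P's transition system — 6 states:
  p0 = a.a.a.b.a.0 | ··a··> p1
  p1 = a.a.b.a.0 | ··a··> p2
  p2 = a.b.a.0 | ··a··> p3
  p3 = b.a.0 | ··b··> p4
  p4 = a.0 | ··a··> p5
  p5 = 0 | stopped
Q's transition system — 6 states:
  q0 = a.a.a.b.(0 + a.0) | ··a··> q1
  q1 = a.a.b.(0 + a.0) | ··a··> q2
  q2 = a.b.(0 + a.0) | ··a··> q3
  q3 = b.(0 + a.0) | ··b··> q4
  q4 = 0 + a.0 | ··a··> q5
  q5 = 0 | stopped
Bisimilarity quotient blocks:
  B0 = {p0, q0}
  B1 = {p1, q1}
  B2 = {p2, q2}
  B3 = {p3, q3}
  B4 = {p4, q4}
  B5 = {p5, q5}
p0 ∈ B0, q0 ∈ B0 → same block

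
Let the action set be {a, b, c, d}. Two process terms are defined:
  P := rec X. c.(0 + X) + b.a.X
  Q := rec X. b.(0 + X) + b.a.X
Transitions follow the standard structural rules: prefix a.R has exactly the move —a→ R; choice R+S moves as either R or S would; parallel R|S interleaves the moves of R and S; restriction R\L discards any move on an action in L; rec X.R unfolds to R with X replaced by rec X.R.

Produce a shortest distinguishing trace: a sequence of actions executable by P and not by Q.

P's transition system — 3 states:
  p0 = rec X. c.(0 + X) + b.a.X | =b=> p1, =c=> p2
  p1 = a.(rec X. c.(0 + X) + b.a.X) | =a=> p0
  p2 = 0 + (rec X. c.(0 + X) + b.a.X) | =b=> p1, =c=> p2
Q's transition system — 3 states:
  q0 = rec X. b.(0 + X) + b.a.X | =b=> q1, =b=> q2
  q1 = 0 + (rec X. b.(0 + X) + b.a.X) | =b=> q1, =b=> q2
  q2 = a.(rec X. b.(0 + X) + b.a.X) | =a=> q0
Executing c from P (initial set {p0}):
  step 1 (c): {p2}
  — P admits the full trace.
Executing c from Q (initial set {q0}):
  step 1 (c): ∅ (Q stuck)

c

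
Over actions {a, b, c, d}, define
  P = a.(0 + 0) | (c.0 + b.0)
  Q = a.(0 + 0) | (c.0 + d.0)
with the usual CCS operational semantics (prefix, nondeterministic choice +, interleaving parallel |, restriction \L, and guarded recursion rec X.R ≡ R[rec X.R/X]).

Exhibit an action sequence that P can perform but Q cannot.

b

P's transition system — 4 states:
  p0 = a.(0 + 0) | (c.0 + b.0) → --a--▸ p1, --b--▸ p2, --c--▸ p2
  p1 = (0 + 0) | (c.0 + b.0) → --b--▸ p3, --c--▸ p3
  p2 = a.(0 + 0) | 0 → --a--▸ p3
  p3 = (0 + 0) | 0 → (no moves)
Q's transition system — 4 states:
  q0 = a.(0 + 0) | (c.0 + d.0) → --a--▸ q1, --c--▸ q2, --d--▸ q2
  q1 = (0 + 0) | (c.0 + d.0) → --c--▸ q3, --d--▸ q3
  q2 = a.(0 + 0) | 0 → --a--▸ q3
  q3 = (0 + 0) | 0 → (no moves)
Trace ⟨b⟩ through P, begin at {p0}:
  after b @ step 1: {p2}
  — P admits the full trace.
Trace ⟨b⟩ through Q, begin at {q0}:
  after b @ step 1: ∅  — Q cannot continue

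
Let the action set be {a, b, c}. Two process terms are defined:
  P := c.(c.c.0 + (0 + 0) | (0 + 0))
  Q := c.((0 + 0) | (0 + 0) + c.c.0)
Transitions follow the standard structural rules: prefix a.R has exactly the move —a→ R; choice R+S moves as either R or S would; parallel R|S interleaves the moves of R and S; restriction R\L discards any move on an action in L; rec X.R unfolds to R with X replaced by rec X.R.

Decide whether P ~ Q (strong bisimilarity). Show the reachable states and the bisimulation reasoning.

bisimilar

Reachable graph of P (4 states):
  s0 = c.(c.c.0 + (0 + 0) | (0 + 0)) | =c=> s1
  s1 = c.c.0 + (0 + 0) | (0 + 0) | =c=> s2
  s2 = c.0 | =c=> s3
  s3 = 0 | ·
Reachable graph of Q (4 states):
  t0 = c.((0 + 0) | (0 + 0) + c.c.0) | =c=> t1
  t1 = (0 + 0) | (0 + 0) + c.c.0 | =c=> t2
  t2 = c.0 | =c=> t3
  t3 = 0 | ·
Partition-refinement fixed point:
  B0 = {s0, t0}
  B1 = {s1, t1}
  B2 = {s2, t2}
  B3 = {s3, t3}
s0 ∈ B0, t0 ∈ B0 → same block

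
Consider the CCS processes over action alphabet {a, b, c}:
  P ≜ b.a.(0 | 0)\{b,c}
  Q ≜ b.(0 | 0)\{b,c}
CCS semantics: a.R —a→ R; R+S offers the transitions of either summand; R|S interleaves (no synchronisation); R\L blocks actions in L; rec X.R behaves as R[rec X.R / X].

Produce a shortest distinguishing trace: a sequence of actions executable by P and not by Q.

LTS(P): 3 reachable states
  m0 = b.a.(0 | 0)\{b,c} ⊢ -b-> m1
  m1 = a.(0 | 0)\{b,c} ⊢ -a-> m2
  m2 = (0 | 0)\{b,c} ⊢ deadlocked
LTS(Q): 2 reachable states
  n0 = b.(0 | 0)\{b,c} ⊢ -b-> n1
  n1 = (0 | 0)\{b,c} ⊢ deadlocked
Executing ba from P (initial set {m0}):
  [1] b ⇒ {m1}
  [2] a ⇒ {m2}
  ✓ P
Executing ba from Q (initial set {n0}):
  [1] b ⇒ {n1}
  [2] a ⇒ no successor for Q

ba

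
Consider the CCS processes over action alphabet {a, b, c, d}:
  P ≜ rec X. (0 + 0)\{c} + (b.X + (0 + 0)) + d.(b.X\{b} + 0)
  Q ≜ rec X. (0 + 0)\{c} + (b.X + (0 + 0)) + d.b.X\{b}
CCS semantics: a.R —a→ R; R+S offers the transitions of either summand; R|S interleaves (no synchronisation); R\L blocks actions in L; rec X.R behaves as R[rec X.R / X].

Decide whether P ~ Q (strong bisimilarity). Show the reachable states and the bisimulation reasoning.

P ~ Q

Reachable graph of P (4 states):
  s0 = rec X. (0 + 0)\{c} + (b.X + (0 + 0)) + d.(b.X\{b} + 0) has moves ··b··> s0, ··d··> s1
  s1 = b.(rec X. (0 + 0)\{c} + (b.X + (0 + 0)) + d.(b.X\{b} + 0))\{b} + 0 has moves ··b··> s2
  s2 = (rec X. (0 + 0)\{c} + (b.X + (0 + 0)) + d.(b.X\{b} + 0))\{b} has moves ··d··> s3
  s3 = (b.(rec X. (0 + 0)\{c} + (b.X + (0 + 0)) + d.(b.X\{b} + 0))\{b} + 0)\{b} has moves stopped
Reachable graph of Q (4 states):
  t0 = rec X. (0 + 0)\{c} + (b.X + (0 + 0)) + d.b.X\{b} has moves ··b··> t0, ··d··> t1
  t1 = b.(rec X. (0 + 0)\{c} + (b.X + (0 + 0)) + d.b.X\{b})\{b} has moves ··b··> t2
  t2 = (rec X. (0 + 0)\{c} + (b.X + (0 + 0)) + d.b.X\{b})\{b} has moves ··d··> t3
  t3 = (b.(rec X. (0 + 0)\{c} + (b.X + (0 + 0)) + d.b.X\{b})\{b})\{b} has moves stopped
Partition-refinement fixed point:
  B0 = {s0, t0}
  B1 = {s1, t1}
  B2 = {s2, t2}
  B3 = {s3, t3}
s0 ∈ B0, t0 ∈ B0 → same block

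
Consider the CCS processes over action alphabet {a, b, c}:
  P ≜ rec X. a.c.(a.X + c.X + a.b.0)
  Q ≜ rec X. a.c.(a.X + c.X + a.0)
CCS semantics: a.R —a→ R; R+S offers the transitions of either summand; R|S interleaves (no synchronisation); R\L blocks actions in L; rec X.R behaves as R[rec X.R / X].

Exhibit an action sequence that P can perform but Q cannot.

acab

LTS(P): 5 reachable states
  s0 = rec X. a.c.(a.X + c.X + a.b.0) :: -a-> s1
  s1 = c.(a.(rec X. a.c.(a.X + c.X + a.b.0)) + c.(rec X. a.c.(a.X + c.X + a.b.0)) + a.b.0) :: -c-> s2
  s2 = a.(rec X. a.c.(a.X + c.X + a.b.0)) + c.(rec X. a.c.(a.X + c.X + a.b.0)) + a.b.0 :: -a-> s0, -a-> s3, -c-> s0
  s3 = b.0 :: -b-> s4
  s4 = 0 :: (no moves)
LTS(Q): 4 reachable states
  t0 = rec X. a.c.(a.X + c.X + a.0) :: -a-> t1
  t1 = c.(a.(rec X. a.c.(a.X + c.X + a.0)) + c.(rec X. a.c.(a.X + c.X + a.0)) + a.0) :: -c-> t2
  t2 = a.(rec X. a.c.(a.X + c.X + a.0)) + c.(rec X. a.c.(a.X + c.X + a.0)) + a.0 :: -a-> t0, -a-> t3, -c-> t0
  t3 = 0 :: (no moves)
Trace ⟨acab⟩ through P, begin at {s0}:
  [1] a ⇒ {s1}
  [2] c ⇒ {s2}
  [3] a ⇒ {s0, s3}
  [4] b ⇒ {s4}
  — P admits the full trace.
Trace ⟨acab⟩ through Q, begin at {t0}:
  [1] a ⇒ {t1}
  [2] c ⇒ {t2}
  [3] a ⇒ {t0, t3}
  [4] b ⇒ ∅ (Q stuck)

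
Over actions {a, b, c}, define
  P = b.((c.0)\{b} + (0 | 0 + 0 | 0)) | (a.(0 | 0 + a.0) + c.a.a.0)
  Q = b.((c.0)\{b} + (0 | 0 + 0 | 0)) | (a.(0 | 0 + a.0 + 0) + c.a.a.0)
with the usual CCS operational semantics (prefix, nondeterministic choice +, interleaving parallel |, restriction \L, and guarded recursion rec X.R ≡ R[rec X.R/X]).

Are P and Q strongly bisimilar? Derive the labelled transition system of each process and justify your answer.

P ~ Q

Reachable graph of P (15 states):
  u0 = b.((c.0)\{b} + (0 | 0 + 0 | 0)) | (a.(0 | 0 + a.0) + c.a.a.0) ⊢ —a→ u1, —b→ u2, —c→ u3
  u1 = b.((c.0)\{b} + (0 | 0 + 0 | 0)) | (0 | 0 + a.0) ⊢ —a→ u4, —b→ u5
  u2 = ((c.0)\{b} + (0 | 0 + 0 | 0)) | (a.(0 | 0 + a.0) + c.a.a.0) ⊢ —a→ u5, —c→ u6, —c→ u7
  u3 = b.((c.0)\{b} + (0 | 0 + 0 | 0)) | a.a.0 ⊢ —a→ u8, —b→ u6
  u4 = b.((c.0)\{b} + (0 | 0 + 0 | 0)) | 0 ⊢ —b→ u9
  u5 = ((c.0)\{b} + (0 | 0 + 0 | 0)) | (0 | 0 + a.0) ⊢ —a→ u9, —c→ u10
  u6 = ((c.0)\{b} + (0 | 0 + 0 | 0)) | a.a.0 ⊢ —a→ u11, —c→ u12
  u7 = 0\{b} | (a.(0 | 0 + a.0) + c.a.a.0) ⊢ —a→ u10, —c→ u12
  u8 = b.((c.0)\{b} + (0 | 0 + 0 | 0)) | a.0 ⊢ —a→ u4, —b→ u11
  u9 = ((c.0)\{b} + (0 | 0 + 0 | 0)) | 0 ⊢ —c→ u13
  u10 = 0\{b} | (0 | 0 + a.0) ⊢ —a→ u13
  u11 = ((c.0)\{b} + (0 | 0 + 0 | 0)) | a.0 ⊢ —a→ u9, —c→ u14
  u12 = 0\{b} | a.a.0 ⊢ —a→ u14
  u13 = 0\{b} | 0 ⊢ ·
  u14 = 0\{b} | a.0 ⊢ —a→ u13
Reachable graph of Q (15 states):
  v0 = b.((c.0)\{b} + (0 | 0 + 0 | 0)) | (a.(0 | 0 + a.0 + 0) + c.a.a.0) ⊢ —a→ v1, —b→ v2, —c→ v3
  v1 = b.((c.0)\{b} + (0 | 0 + 0 | 0)) | (0 | 0 + a.0 + 0) ⊢ —a→ v4, —b→ v5
  v2 = ((c.0)\{b} + (0 | 0 + 0 | 0)) | (a.(0 | 0 + a.0 + 0) + c.a.a.0) ⊢ —a→ v5, —c→ v6, —c→ v7
  v3 = b.((c.0)\{b} + (0 | 0 + 0 | 0)) | a.a.0 ⊢ —a→ v8, —b→ v6
  v4 = b.((c.0)\{b} + (0 | 0 + 0 | 0)) | 0 ⊢ —b→ v9
  v5 = ((c.0)\{b} + (0 | 0 + 0 | 0)) | (0 | 0 + a.0 + 0) ⊢ —a→ v9, —c→ v10
  v6 = ((c.0)\{b} + (0 | 0 + 0 | 0)) | a.a.0 ⊢ —a→ v11, —c→ v12
  v7 = 0\{b} | (a.(0 | 0 + a.0 + 0) + c.a.a.0) ⊢ —a→ v10, —c→ v12
  v8 = b.((c.0)\{b} + (0 | 0 + 0 | 0)) | a.0 ⊢ —a→ v4, —b→ v11
  v9 = ((c.0)\{b} + (0 | 0 + 0 | 0)) | 0 ⊢ —c→ v13
  v10 = 0\{b} | (0 | 0 + a.0 + 0) ⊢ —a→ v13
  v11 = ((c.0)\{b} + (0 | 0 + 0 | 0)) | a.0 ⊢ —a→ v9, —c→ v14
  v12 = 0\{b} | a.a.0 ⊢ —a→ v14
  v13 = 0\{b} | 0 ⊢ ·
  v14 = 0\{b} | a.0 ⊢ —a→ v13
Partition-refinement fixed point:
  B0 = {u0, v0}
  B1 = {u2, v2}
  B2 = {u6, v6}
  B3 = {u12, v12}
  B4 = {u10, u14, v10, v14}
  B5 = {u13, v13}
  B6 = {u11, u5, v11, v5}
  B7 = {u9, v9}
  B8 = {u7, v7}
  B9 = {u1, u8, v1, v8}
  B10 = {u4, v4}
  B11 = {u3, v3}
u0 ∈ B0, v0 ∈ B0 → same block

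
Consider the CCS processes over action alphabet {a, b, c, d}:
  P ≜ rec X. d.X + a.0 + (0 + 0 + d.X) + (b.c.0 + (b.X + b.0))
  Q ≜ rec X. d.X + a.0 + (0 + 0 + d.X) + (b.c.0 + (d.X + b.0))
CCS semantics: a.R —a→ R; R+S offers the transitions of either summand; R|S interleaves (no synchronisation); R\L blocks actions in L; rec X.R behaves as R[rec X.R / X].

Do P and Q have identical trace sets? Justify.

Reachable graph of P (3 states):
  p0 = rec X. d.X + a.0 + (0 + 0 + d.X) + (b.c.0 + (b.X + b.0)) :: —a→ p1, —b→ p0, —b→ p1, —b→ p2, —d→ p0
  p1 = 0 :: (no moves)
  p2 = c.0 :: —c→ p1
Reachable graph of Q (3 states):
  q0 = rec X. d.X + a.0 + (0 + 0 + d.X) + (b.c.0 + (d.X + b.0)) :: —a→ q1, —b→ q1, —b→ q2, —d→ q0
  q1 = 0 :: (no moves)
  q2 = c.0 :: —c→ q1
Trace ⟨ba⟩ through P, begin at {p0}:
  after b @ step 1: {p0, p1, p2}
  after a @ step 2: {p1}
  — P admits the full trace.
Trace ⟨ba⟩ through Q, begin at {q0}:
  after b @ step 1: {q1, q2}
  after a @ step 2: ∅  — Q cannot continue

traces(P) ≠ traces(Q) — witness ⟨ba⟩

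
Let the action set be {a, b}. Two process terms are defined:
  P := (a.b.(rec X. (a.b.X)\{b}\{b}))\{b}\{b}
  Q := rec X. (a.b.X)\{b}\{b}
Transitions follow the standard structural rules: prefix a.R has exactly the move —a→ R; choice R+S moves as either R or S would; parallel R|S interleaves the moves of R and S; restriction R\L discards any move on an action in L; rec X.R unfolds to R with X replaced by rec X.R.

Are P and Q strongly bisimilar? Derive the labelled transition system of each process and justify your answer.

P ~ Q

P's transition system — 2 states:
  s0 = (a.b.(rec X. (a.b.X)\{b}\{b}))\{b}\{b} ⊢ —a→ s1
  s1 = (b.(rec X. (a.b.X)\{b}\{b}))\{b}\{b} ⊢ ∅
Q's transition system — 2 states:
  t0 = rec X. (a.b.X)\{b}\{b} ⊢ —a→ t1
  t1 = (b.(rec X. (a.b.X)\{b}\{b}))\{b}\{b} ⊢ ∅
Coarsest stable partition (strong bisimilarity classes):
  B0 = {s0, t0}
  B1 = {s1, t1}
s0 ∈ B0, t0 ∈ B0 → same block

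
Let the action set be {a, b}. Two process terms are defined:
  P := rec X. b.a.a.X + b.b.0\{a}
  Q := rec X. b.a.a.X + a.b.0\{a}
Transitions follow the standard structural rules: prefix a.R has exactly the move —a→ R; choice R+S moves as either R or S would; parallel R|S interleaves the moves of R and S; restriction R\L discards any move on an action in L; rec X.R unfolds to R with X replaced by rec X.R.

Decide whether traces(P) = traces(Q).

P's transition system — 5 states:
  s0 = rec X. b.a.a.X + b.b.0\{a} ⊢ --b--▸ s1, --b--▸ s2
  s1 = a.a.(rec X. b.a.a.X + b.b.0\{a}) ⊢ --a--▸ s3
  s2 = b.0\{a} ⊢ --b--▸ s4
  s3 = a.(rec X. b.a.a.X + b.b.0\{a}) ⊢ --a--▸ s0
  s4 = 0\{a} ⊢ stopped
Q's transition system — 5 states:
  t0 = rec X. b.a.a.X + a.b.0\{a} ⊢ --a--▸ t1, --b--▸ t2
  t1 = b.0\{a} ⊢ --b--▸ t3
  t2 = a.a.(rec X. b.a.a.X + a.b.0\{a}) ⊢ --a--▸ t4
  t3 = 0\{a} ⊢ stopped
  t4 = a.(rec X. b.a.a.X + a.b.0\{a}) ⊢ --a--▸ t0
Run σ = ⟨bb⟩ on P: start {s0}
  after b @ step 1: {s1, s2}
  after b @ step 2: {s4}
  P completes σ.
Run σ = ⟨bb⟩ on Q: start {t0}
  after b @ step 1: {t2}
  after b @ step 2: no successor for Q

trace-distinct — witness ⟨bb⟩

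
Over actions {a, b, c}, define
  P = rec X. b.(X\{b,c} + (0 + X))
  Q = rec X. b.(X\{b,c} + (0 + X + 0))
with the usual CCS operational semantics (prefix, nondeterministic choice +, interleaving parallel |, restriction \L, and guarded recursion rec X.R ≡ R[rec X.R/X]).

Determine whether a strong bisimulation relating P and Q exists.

Reachable graph of P (2 states):
  s0 = rec X. b.(X\{b,c} + (0 + X)) | ··b··> s1
  s1 = (rec X. b.(X\{b,c} + (0 + X)))\{b,c} + (0 + (rec X. b.(X\{b,c} + (0 + X)))) | ··b··> s1
Reachable graph of Q (2 states):
  t0 = rec X. b.(X\{b,c} + (0 + X + 0)) | ··b··> t1
  t1 = (rec X. b.(X\{b,c} + (0 + X + 0)))\{b,c} + (0 + (rec X. b.(X\{b,c} + (0 + X + 0))) + 0) | ··b··> t1
Coarsest stable partition (strong bisimilarity classes):
  B0 = {s0, s1, t0, t1}
s0 ∈ B0, t0 ∈ B0 → same block

P ~ Q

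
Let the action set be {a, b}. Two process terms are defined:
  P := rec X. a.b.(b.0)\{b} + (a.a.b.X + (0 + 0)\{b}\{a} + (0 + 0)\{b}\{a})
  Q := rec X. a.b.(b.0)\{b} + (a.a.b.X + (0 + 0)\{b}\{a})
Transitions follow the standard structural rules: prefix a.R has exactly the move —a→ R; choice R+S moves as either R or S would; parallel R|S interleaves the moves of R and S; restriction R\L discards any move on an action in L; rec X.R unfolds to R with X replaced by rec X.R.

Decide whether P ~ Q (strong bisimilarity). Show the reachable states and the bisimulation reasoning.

P's transition system — 5 states:
  s0 = rec X. a.b.(b.0)\{b} + (a.a.b.X + (0 + 0)\{b}\{a} + (0 + 0)\{b}\{a}) :: --a--▸ s1, --a--▸ s2
  s1 = a.b.(rec X. a.b.(b.0)\{b} + (a.a.b.X + (0 + 0)\{b}\{a} + (0 + 0)\{b}\{a})) :: --a--▸ s3
  s2 = b.(b.0)\{b} :: --b--▸ s4
  s3 = b.(rec X. a.b.(b.0)\{b} + (a.a.b.X + (0 + 0)\{b}\{a} + (0 + 0)\{b}\{a})) :: --b--▸ s0
  s4 = (b.0)\{b} :: ∅
Q's transition system — 5 states:
  t0 = rec X. a.b.(b.0)\{b} + (a.a.b.X + (0 + 0)\{b}\{a}) :: --a--▸ t1, --a--▸ t2
  t1 = a.b.(rec X. a.b.(b.0)\{b} + (a.a.b.X + (0 + 0)\{b}\{a})) :: --a--▸ t3
  t2 = b.(b.0)\{b} :: --b--▸ t4
  t3 = b.(rec X. a.b.(b.0)\{b} + (a.a.b.X + (0 + 0)\{b}\{a})) :: --b--▸ t0
  t4 = (b.0)\{b} :: ∅
Partition-refinement fixed point:
  B0 = {s0, t0}
  B1 = {s2, t2}
  B2 = {s4, t4}
  B3 = {s1, t1}
  B4 = {s3, t3}
s0 ∈ B0, t0 ∈ B0 → same block

P ~ Q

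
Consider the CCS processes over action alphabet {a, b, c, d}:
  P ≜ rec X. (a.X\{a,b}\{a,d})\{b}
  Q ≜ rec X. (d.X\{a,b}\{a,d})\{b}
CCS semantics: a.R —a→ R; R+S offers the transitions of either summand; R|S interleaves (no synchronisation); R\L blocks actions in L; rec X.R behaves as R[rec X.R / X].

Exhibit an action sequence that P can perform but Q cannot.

a

Reachable graph of P (2 states):
  p0 = rec X. (a.X\{a,b}\{a,d})\{b} :: —a→ p1
  p1 = (rec X. (a.X\{a,b}\{a,d})\{b})\{a,b}\{a,d}\{b} :: ∅
Reachable graph of Q (2 states):
  q0 = rec X. (d.X\{a,b}\{a,d})\{b} :: —d→ q1
  q1 = (rec X. (d.X\{a,b}\{a,d})\{b})\{a,b}\{a,d}\{b} :: ∅
Trace ⟨a⟩ through P, begin at {p0}:
  after a @ step 1: {p1}
  P completes σ.
Trace ⟨a⟩ through Q, begin at {q0}:
  after a @ step 1: ∅ (Q stuck)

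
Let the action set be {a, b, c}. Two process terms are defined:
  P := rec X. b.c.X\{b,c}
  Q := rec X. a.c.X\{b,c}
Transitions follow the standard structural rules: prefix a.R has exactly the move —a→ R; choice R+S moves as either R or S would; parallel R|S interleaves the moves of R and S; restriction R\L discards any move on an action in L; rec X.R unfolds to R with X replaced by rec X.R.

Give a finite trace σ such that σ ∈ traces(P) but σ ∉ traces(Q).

b

P's transition system — 3 states:
  p0 = rec X. b.c.X\{b,c} :: ··b··> p1
  p1 = c.(rec X. b.c.X\{b,c})\{b,c} :: ··c··> p2
  p2 = (rec X. b.c.X\{b,c})\{b,c} :: ·
Q's transition system — 4 states:
  q0 = rec X. a.c.X\{b,c} :: ··a··> q1
  q1 = c.(rec X. a.c.X\{b,c})\{b,c} :: ··c··> q2
  q2 = (rec X. a.c.X\{b,c})\{b,c} :: ··a··> q3
  q3 = (c.(rec X. a.c.X\{b,c})\{b,c})\{b,c} :: ·
Executing b from P (initial set {p0}):
  [1] b ⇒ {p1}
  — P admits the full trace.
Executing b from Q (initial set {q0}):
  [1] b ⇒ ∅  — Q cannot continue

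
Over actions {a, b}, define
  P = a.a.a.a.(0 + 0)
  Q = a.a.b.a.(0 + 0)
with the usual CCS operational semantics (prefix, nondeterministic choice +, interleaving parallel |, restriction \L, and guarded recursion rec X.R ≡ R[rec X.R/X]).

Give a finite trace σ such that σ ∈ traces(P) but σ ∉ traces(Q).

aaa

Reachable graph of P (5 states):
  m0 = a.a.a.a.(0 + 0) :: --a--▸ m1
  m1 = a.a.a.(0 + 0) :: --a--▸ m2
  m2 = a.a.(0 + 0) :: --a--▸ m3
  m3 = a.(0 + 0) :: --a--▸ m4
  m4 = 0 + 0 :: ·
Reachable graph of Q (5 states):
  n0 = a.a.b.a.(0 + 0) :: --a--▸ n1
  n1 = a.b.a.(0 + 0) :: --a--▸ n2
  n2 = b.a.(0 + 0) :: --b--▸ n3
  n3 = a.(0 + 0) :: --a--▸ n4
  n4 = 0 + 0 :: ·
Executing aaa from P (initial set {m0}):
  [1] a ⇒ {m1}
  [2] a ⇒ {m2}
  [3] a ⇒ {m3}
  ✓ P
Executing aaa from Q (initial set {n0}):
  [1] a ⇒ {n1}
  [2] a ⇒ {n2}
  [3] a ⇒ ∅ (Q stuck)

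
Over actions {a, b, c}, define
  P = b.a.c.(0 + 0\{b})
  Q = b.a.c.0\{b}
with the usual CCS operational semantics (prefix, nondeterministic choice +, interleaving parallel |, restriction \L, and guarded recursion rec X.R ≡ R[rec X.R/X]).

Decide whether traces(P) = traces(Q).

Reachable graph of P (4 states):
  u0 = b.a.c.(0 + 0\{b}) has moves =b=> u1
  u1 = a.c.(0 + 0\{b}) has moves =a=> u2
  u2 = c.(0 + 0\{b}) has moves =c=> u3
  u3 = 0 + 0\{b} has moves ∅
Reachable graph of Q (4 states):
  v0 = b.a.c.0\{b} has moves =b=> v1
  v1 = a.c.0\{b} has moves =a=> v2
  v2 = c.0\{b} has moves =c=> v3
  v3 = 0\{b} has moves ∅
Coarsest stable partition (strong bisimilarity classes):
  B0 = {u0, v0}
  B1 = {u1, v1}
  B2 = {u2, v2}
  B3 = {u3, v3}
u0 ∈ B0, v0 ∈ B0 → same block
Bisimilar ⇒ trace-equivalent.

traces(P) = traces(Q)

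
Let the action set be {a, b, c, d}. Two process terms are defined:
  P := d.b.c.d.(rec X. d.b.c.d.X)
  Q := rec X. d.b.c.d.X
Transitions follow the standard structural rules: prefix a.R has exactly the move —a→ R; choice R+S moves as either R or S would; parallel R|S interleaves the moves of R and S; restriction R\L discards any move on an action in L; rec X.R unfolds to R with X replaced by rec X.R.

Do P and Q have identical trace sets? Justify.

traces(P) = traces(Q)

Reachable graph of P (5 states):
  m0 = d.b.c.d.(rec X. d.b.c.d.X) :: ··d··> m1
  m1 = b.c.d.(rec X. d.b.c.d.X) :: ··b··> m2
  m2 = c.d.(rec X. d.b.c.d.X) :: ··c··> m3
  m3 = d.(rec X. d.b.c.d.X) :: ··d··> m4
  m4 = rec X. d.b.c.d.X :: ··d··> m1
Reachable graph of Q (4 states):
  n0 = rec X. d.b.c.d.X :: ··d··> n1
  n1 = b.c.d.(rec X. d.b.c.d.X) :: ··b··> n2
  n2 = c.d.(rec X. d.b.c.d.X) :: ··c··> n3
  n3 = d.(rec X. d.b.c.d.X) :: ··d··> n0
Bisimilarity quotient blocks:
  B0 = {m0, m4, n0}
  B1 = {m1, n1}
  B2 = {m2, n2}
  B3 = {m3, n3}
m0 ∈ B0, n0 ∈ B0 → same block
Bisimilar ⇒ trace-equivalent.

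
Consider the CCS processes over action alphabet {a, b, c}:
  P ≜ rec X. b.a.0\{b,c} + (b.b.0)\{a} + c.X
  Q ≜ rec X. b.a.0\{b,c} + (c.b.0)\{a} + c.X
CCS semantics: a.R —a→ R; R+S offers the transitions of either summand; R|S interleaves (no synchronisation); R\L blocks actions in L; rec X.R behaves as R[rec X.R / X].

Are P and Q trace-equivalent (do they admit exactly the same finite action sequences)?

LTS(P): 5 reachable states
  s0 = rec X. b.a.0\{b,c} + (b.b.0)\{a} + c.X | =b=> s1, =b=> s2, =c=> s0
  s1 = (b.0)\{a} | =b=> s3
  s2 = a.0\{b,c} | =a=> s4
  s3 = 0\{a} | stopped
  s4 = 0\{b,c} | stopped
LTS(Q): 5 reachable states
  t0 = rec X. b.a.0\{b,c} + (c.b.0)\{a} + c.X | =b=> t1, =c=> t0, =c=> t2
  t1 = a.0\{b,c} | =a=> t3
  t2 = (b.0)\{a} | =b=> t4
  t3 = 0\{b,c} | stopped
  t4 = 0\{a} | stopped
Executing bb from P (initial set {s0}):
  step 1 (b): {s1, s2}
  step 2 (b): {s3}
  — P admits the full trace.
Executing bb from Q (initial set {t0}):
  step 1 (b): {t1}
  step 2 (b): ∅ (Q stuck)

traces(P) ≠ traces(Q) — witness ⟨bb⟩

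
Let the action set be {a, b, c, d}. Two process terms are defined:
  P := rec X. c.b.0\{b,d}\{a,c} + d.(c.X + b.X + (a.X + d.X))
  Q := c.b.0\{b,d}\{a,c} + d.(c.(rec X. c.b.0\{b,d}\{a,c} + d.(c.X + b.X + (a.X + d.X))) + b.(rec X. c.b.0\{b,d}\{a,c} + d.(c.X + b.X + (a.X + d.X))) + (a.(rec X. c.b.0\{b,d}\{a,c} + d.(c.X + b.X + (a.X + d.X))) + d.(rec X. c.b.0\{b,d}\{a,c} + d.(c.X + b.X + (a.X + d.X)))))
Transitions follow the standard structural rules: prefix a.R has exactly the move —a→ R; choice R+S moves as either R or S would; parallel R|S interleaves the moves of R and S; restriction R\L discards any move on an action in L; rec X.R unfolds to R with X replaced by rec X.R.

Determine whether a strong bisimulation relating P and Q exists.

P's transition system — 4 states:
  p0 = rec X. c.b.0\{b,d}\{a,c} + d.(c.X + b.X + (a.X + d.X)) → --c--▸ p1, --d--▸ p2
  p1 = b.0\{b,d}\{a,c} → --b--▸ p3
  p2 = c.(rec X. c.b.0\{b,d}\{a,c} + d.(c.X + b.X + (a.X + d.X))) + b.(rec X. c.b.0\{b,d}\{a,c} + d.(c.X + b.X + (a.X + d.X))) + (a.(rec X. c.b.0\{b,d}\{a,c} + d.(c.X + b.X + (a.X + d.X))) + d.(rec X. c.b.0\{b,d}\{a,c} + d.(c.X + b.X + (a.X + d.X)))) → --a--▸ p0, --b--▸ p0, --c--▸ p0, --d--▸ p0
  p3 = 0\{b,d}\{a,c} → (no moves)
Q's transition system — 5 states:
  q0 = c.b.0\{b,d}\{a,c} + d.(c.(rec X. c.b.0\{b,d}\{a,c} + d.(c.X + b.X + (a.X + d.X))) + b.(rec X. c.b.0\{b,d}\{a,c} + d.(c.X + b.X + (a.X + d.X))) + (a.(rec X. c.b.0\{b,d}\{a,c} + d.(c.X + b.X + (a.X + d.X))) + d.(rec X. c.b.0\{b,d}\{a,c} + d.(c.X + b.X + (a.X + d.X))))) → --c--▸ q1, --d--▸ q2
  q1 = b.0\{b,d}\{a,c} → --b--▸ q3
  q2 = c.(rec X. c.b.0\{b,d}\{a,c} + d.(c.X + b.X + (a.X + d.X))) + b.(rec X. c.b.0\{b,d}\{a,c} + d.(c.X + b.X + (a.X + d.X))) + (a.(rec X. c.b.0\{b,d}\{a,c} + d.(c.X + b.X + (a.X + d.X))) + d.(rec X. c.b.0\{b,d}\{a,c} + d.(c.X + b.X + (a.X + d.X)))) → --a--▸ q4, --b--▸ q4, --c--▸ q4, --d--▸ q4
  q3 = 0\{b,d}\{a,c} → (no moves)
  q4 = rec X. c.b.0\{b,d}\{a,c} + d.(c.X + b.X + (a.X + d.X)) → --c--▸ q1, --d--▸ q2
Bisimilarity quotient blocks:
  B0 = {p0, q0, q4}
  B1 = {p1, q1}
  B2 = {p3, q3}
  B3 = {p2, q2}
p0 ∈ B0, q0 ∈ B0 → same block

bisimilar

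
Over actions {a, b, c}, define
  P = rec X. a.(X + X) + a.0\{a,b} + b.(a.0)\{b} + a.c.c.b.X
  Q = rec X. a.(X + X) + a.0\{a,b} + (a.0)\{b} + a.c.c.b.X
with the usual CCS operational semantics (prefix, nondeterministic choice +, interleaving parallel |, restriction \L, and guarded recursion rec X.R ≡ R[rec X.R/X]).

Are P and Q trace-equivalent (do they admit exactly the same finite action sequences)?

trace-distinct — witness ⟨b⟩

Reachable graph of P (8 states):
  s0 = rec X. a.(X + X) + a.0\{a,b} + b.(a.0)\{b} + a.c.c.b.X | =a=> s1, =a=> s2, =a=> s3, =b=> s4
  s1 = (rec X. a.(X + X) + a.0\{a,b} + b.(a.0)\{b} + a.c.c.b.X) + (rec X. a.(X + X) + a.0\{a,b} + b.(a.0)\{b} + a.c.c.b.X) | =a=> s1, =a=> s2, =a=> s3, =b=> s4
  s2 = 0\{a,b} | ∅
  s3 = c.c.b.(rec X. a.(X + X) + a.0\{a,b} + b.(a.0)\{b} + a.c.c.b.X) | =c=> s5
  s4 = (a.0)\{b} | =a=> s6
  s5 = c.b.(rec X. a.(X + X) + a.0\{a,b} + b.(a.0)\{b} + a.c.c.b.X) | =c=> s7
  s6 = 0\{b} | ∅
  s7 = b.(rec X. a.(X + X) + a.0\{a,b} + b.(a.0)\{b} + a.c.c.b.X) | =b=> s0
Reachable graph of Q (7 states):
  t0 = rec X. a.(X + X) + a.0\{a,b} + (a.0)\{b} + a.c.c.b.X | =a=> t1, =a=> t2, =a=> t3, =a=> t4
  t1 = (rec X. a.(X + X) + a.0\{a,b} + (a.0)\{b} + a.c.c.b.X) + (rec X. a.(X + X) + a.0\{a,b} + (a.0)\{b} + a.c.c.b.X) | =a=> t1, =a=> t2, =a=> t3, =a=> t4
  t2 = 0\{a,b} | ∅
  t3 = 0\{b} | ∅
  t4 = c.c.b.(rec X. a.(X + X) + a.0\{a,b} + (a.0)\{b} + a.c.c.b.X) | =c=> t5
  t5 = c.b.(rec X. a.(X + X) + a.0\{a,b} + (a.0)\{b} + a.c.c.b.X) | =c=> t6
  t6 = b.(rec X. a.(X + X) + a.0\{a,b} + (a.0)\{b} + a.c.c.b.X) | =b=> t0
Trace ⟨b⟩ through P, begin at {s0}:
  after b @ step 1: {s4}
  — P admits the full trace.
Trace ⟨b⟩ through Q, begin at {t0}:
  after b @ step 1: ∅ (Q stuck)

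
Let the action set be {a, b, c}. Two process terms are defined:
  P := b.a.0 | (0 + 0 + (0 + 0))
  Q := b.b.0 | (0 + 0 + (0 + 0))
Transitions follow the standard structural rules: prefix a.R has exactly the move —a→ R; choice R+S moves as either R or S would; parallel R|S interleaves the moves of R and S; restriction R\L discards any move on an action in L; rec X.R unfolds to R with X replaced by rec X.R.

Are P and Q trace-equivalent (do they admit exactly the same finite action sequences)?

P's transition system — 3 states:
  m0 = b.a.0 | (0 + 0 + (0 + 0)) has moves -b-> m1
  m1 = a.0 | (0 + 0 + (0 + 0)) has moves -a-> m2
  m2 = 0 | (0 + 0 + (0 + 0)) has moves deadlocked
Q's transition system — 3 states:
  n0 = b.b.0 | (0 + 0 + (0 + 0)) has moves -b-> n1
  n1 = b.0 | (0 + 0 + (0 + 0)) has moves -b-> n2
  n2 = 0 | (0 + 0 + (0 + 0)) has moves deadlocked
Executing ba from P (initial set {m0}):
  after b @ step 1: {m1}
  after a @ step 2: {m2}
  P completes σ.
Executing ba from Q (initial set {n0}):
  after b @ step 1: {n1}
  after a @ step 2: no successor for Q

trace-distinct — witness ⟨ba⟩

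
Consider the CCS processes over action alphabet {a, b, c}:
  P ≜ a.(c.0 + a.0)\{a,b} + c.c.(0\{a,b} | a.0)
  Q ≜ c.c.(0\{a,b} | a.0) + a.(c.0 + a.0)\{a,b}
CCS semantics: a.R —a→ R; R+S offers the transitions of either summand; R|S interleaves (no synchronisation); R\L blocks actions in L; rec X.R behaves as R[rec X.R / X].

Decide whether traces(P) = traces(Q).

YES

P's transition system — 6 states:
  s0 = a.(c.0 + a.0)\{a,b} + c.c.(0\{a,b} | a.0) :: ··a··> s1, ··c··> s2
  s1 = (c.0 + a.0)\{a,b} :: ··c··> s3
  s2 = c.(0\{a,b} | a.0) :: ··c··> s4
  s3 = 0\{a,b} :: stopped
  s4 = 0\{a,b} | a.0 :: ··a··> s5
  s5 = 0\{a,b} | 0 :: stopped
Q's transition system — 6 states:
  t0 = c.c.(0\{a,b} | a.0) + a.(c.0 + a.0)\{a,b} :: ··a··> t1, ··c··> t2
  t1 = (c.0 + a.0)\{a,b} :: ··c··> t3
  t2 = c.(0\{a,b} | a.0) :: ··c··> t4
  t3 = 0\{a,b} :: stopped
  t4 = 0\{a,b} | a.0 :: ··a··> t5
  t5 = 0\{a,b} | 0 :: stopped
Bisimilarity quotient blocks:
  B0 = {s0, t0}
  B1 = {s2, t2}
  B2 = {s4, t4}
  B3 = {s3, s5, t3, t5}
  B4 = {s1, t1}
s0 ∈ B0, t0 ∈ B0 → same block
Bisimilar ⇒ trace-equivalent.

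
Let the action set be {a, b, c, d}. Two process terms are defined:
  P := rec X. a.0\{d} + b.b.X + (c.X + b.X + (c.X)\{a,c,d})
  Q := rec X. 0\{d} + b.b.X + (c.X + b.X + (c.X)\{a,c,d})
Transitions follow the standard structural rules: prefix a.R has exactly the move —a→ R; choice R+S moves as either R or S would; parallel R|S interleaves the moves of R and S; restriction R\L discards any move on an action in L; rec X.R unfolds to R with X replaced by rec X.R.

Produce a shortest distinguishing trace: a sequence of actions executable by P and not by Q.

LTS(P): 3 reachable states
  p0 = rec X. a.0\{d} + b.b.X + (c.X + b.X + (c.X)\{a,c,d}) → ··a··> p1, ··b··> p0, ··b··> p2, ··c··> p0
  p1 = 0\{d} → stopped
  p2 = b.(rec X. a.0\{d} + b.b.X + (c.X + b.X + (c.X)\{a,c,d})) → ··b··> p0
LTS(Q): 2 reachable states
  q0 = rec X. 0\{d} + b.b.X + (c.X + b.X + (c.X)\{a,c,d}) → ··b··> q0, ··b··> q1, ··c··> q0
  q1 = b.(rec X. 0\{d} + b.b.X + (c.X + b.X + (c.X)\{a,c,d})) → ··b··> q0
Run σ = ⟨a⟩ on P: start {p0}
  step 1 (a): {p1}
  ✓ P
Run σ = ⟨a⟩ on Q: start {q0}
  step 1 (a): ∅  — Q cannot continue

a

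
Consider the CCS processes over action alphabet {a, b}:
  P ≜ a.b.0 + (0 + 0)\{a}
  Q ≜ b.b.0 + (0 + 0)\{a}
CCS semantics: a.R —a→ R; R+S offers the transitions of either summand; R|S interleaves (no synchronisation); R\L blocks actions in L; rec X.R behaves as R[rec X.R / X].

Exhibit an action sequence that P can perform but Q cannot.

a

Reachable graph of P (3 states):
  s0 = a.b.0 + (0 + 0)\{a} | —a→ s1
  s1 = b.0 | —b→ s2
  s2 = 0 | (no moves)
Reachable graph of Q (3 states):
  t0 = b.b.0 + (0 + 0)\{a} | —b→ t1
  t1 = b.0 | —b→ t2
  t2 = 0 | (no moves)
Executing a from P (initial set {s0}):
  [1] a ⇒ {s1}
  ✓ P
Executing a from Q (initial set {t0}):
  [1] a ⇒ no successor for Q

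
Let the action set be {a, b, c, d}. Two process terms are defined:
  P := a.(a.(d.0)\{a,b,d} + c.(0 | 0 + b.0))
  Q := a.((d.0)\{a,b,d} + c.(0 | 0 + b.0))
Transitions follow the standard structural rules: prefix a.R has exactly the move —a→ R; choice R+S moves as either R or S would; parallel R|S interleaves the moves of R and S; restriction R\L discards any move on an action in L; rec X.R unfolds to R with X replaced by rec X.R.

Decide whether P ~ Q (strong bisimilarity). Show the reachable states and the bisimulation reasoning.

NO

LTS(P): 5 reachable states
  m0 = a.(a.(d.0)\{a,b,d} + c.(0 | 0 + b.0)) → -a-> m1
  m1 = a.(d.0)\{a,b,d} + c.(0 | 0 + b.0) → -a-> m2, -c-> m3
  m2 = (d.0)\{a,b,d} → stopped
  m3 = 0 | 0 + b.0 → -b-> m4
  m4 = 0 → stopped
LTS(Q): 4 reachable states
  n0 = a.((d.0)\{a,b,d} + c.(0 | 0 + b.0)) → -a-> n1
  n1 = (d.0)\{a,b,d} + c.(0 | 0 + b.0) → -c-> n2
  n2 = 0 | 0 + b.0 → -b-> n3
  n3 = 0 → stopped
Coarsest stable partition (strong bisimilarity classes):
  B0 = {m0}
  B1 = {m1}
  B2 = {m3, n2}
  B3 = {m2, m4, n3}
  B4 = {n0}
  B5 = {n1}
m0 ∈ B0, n0 ∈ B4 → different blocks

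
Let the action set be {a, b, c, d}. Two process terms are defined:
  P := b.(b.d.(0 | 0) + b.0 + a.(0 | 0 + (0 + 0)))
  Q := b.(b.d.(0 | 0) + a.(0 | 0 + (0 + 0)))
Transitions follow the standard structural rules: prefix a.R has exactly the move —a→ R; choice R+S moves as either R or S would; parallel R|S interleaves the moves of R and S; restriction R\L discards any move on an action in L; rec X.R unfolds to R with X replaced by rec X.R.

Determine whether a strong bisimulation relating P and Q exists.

NO

P's transition system — 6 states:
  m0 = b.(b.d.(0 | 0) + b.0 + a.(0 | 0 + (0 + 0))) ⊢ -b-> m1
  m1 = b.d.(0 | 0) + b.0 + a.(0 | 0 + (0 + 0)) ⊢ -a-> m2, -b-> m3, -b-> m4
  m2 = 0 | 0 + (0 + 0) ⊢ (no moves)
  m3 = 0 ⊢ (no moves)
  m4 = d.(0 | 0) ⊢ -d-> m5
  m5 = 0 | 0 ⊢ (no moves)
Q's transition system — 5 states:
  n0 = b.(b.d.(0 | 0) + a.(0 | 0 + (0 + 0))) ⊢ -b-> n1
  n1 = b.d.(0 | 0) + a.(0 | 0 + (0 + 0)) ⊢ -a-> n2, -b-> n3
  n2 = 0 | 0 + (0 + 0) ⊢ (no moves)
  n3 = d.(0 | 0) ⊢ -d-> n4
  n4 = 0 | 0 ⊢ (no moves)
Coarsest stable partition (strong bisimilarity classes):
  B0 = {m0}
  B1 = {m1}
  B2 = {m2, m3, m5, n2, n4}
  B3 = {m4, n3}
  B4 = {n0}
  B5 = {n1}
m0 ∈ B0, n0 ∈ B4 → different blocks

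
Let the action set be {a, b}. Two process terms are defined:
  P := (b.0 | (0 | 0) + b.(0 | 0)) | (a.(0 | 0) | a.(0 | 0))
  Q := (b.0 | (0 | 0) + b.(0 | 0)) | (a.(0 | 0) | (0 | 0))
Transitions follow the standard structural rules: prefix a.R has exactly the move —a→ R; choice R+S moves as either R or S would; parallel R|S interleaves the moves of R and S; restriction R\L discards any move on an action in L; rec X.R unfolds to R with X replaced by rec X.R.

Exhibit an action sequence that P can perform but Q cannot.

aa

LTS(P): 12 reachable states
  u0 = (b.0 | (0 | 0) + b.(0 | 0)) | (a.(0 | 0) | a.(0 | 0)) ⊢ --a--▸ u1, --a--▸ u2, --b--▸ u3, --b--▸ u4
  u1 = (b.0 | (0 | 0) + b.(0 | 0)) | (0 | 0 | a.(0 | 0)) ⊢ --a--▸ u5, --b--▸ u6, --b--▸ u7
  u2 = (b.0 | (0 | 0) + b.(0 | 0)) | (a.(0 | 0) | (0 | 0)) ⊢ --a--▸ u5, --b--▸ u8, --b--▸ u9
  u3 = 0 | (0 | 0) | (a.(0 | 0) | a.(0 | 0)) ⊢ --a--▸ u6, --a--▸ u8
  u4 = 0 | 0 | (a.(0 | 0) | a.(0 | 0)) ⊢ --a--▸ u7, --a--▸ u9
  u5 = (b.0 | (0 | 0) + b.(0 | 0)) | (0 | 0 | (0 | 0)) ⊢ --b--▸ u10, --b--▸ u11
  u6 = 0 | (0 | 0) | (0 | 0 | a.(0 | 0)) ⊢ --a--▸ u10
  u7 = 0 | 0 | (0 | 0 | a.(0 | 0)) ⊢ --a--▸ u11
  u8 = 0 | (0 | 0) | (a.(0 | 0) | (0 | 0)) ⊢ --a--▸ u10
  u9 = 0 | 0 | (a.(0 | 0) | (0 | 0)) ⊢ --a--▸ u11
  u10 = 0 | (0 | 0) | (0 | 0 | (0 | 0)) ⊢ deadlocked
  u11 = 0 | 0 | (0 | 0 | (0 | 0)) ⊢ deadlocked
LTS(Q): 6 reachable states
  v0 = (b.0 | (0 | 0) + b.(0 | 0)) | (a.(0 | 0) | (0 | 0)) ⊢ --a--▸ v1, --b--▸ v2, --b--▸ v3
  v1 = (b.0 | (0 | 0) + b.(0 | 0)) | (0 | 0 | (0 | 0)) ⊢ --b--▸ v4, --b--▸ v5
  v2 = 0 | (0 | 0) | (a.(0 | 0) | (0 | 0)) ⊢ --a--▸ v4
  v3 = 0 | 0 | (a.(0 | 0) | (0 | 0)) ⊢ --a--▸ v5
  v4 = 0 | (0 | 0) | (0 | 0 | (0 | 0)) ⊢ deadlocked
  v5 = 0 | 0 | (0 | 0 | (0 | 0)) ⊢ deadlocked
Trace ⟨aa⟩ through P, begin at {u0}:
  [1] a ⇒ {u1, u2}
  [2] a ⇒ {u5}
  ✓ P
Trace ⟨aa⟩ through Q, begin at {v0}:
  [1] a ⇒ {v1}
  [2] a ⇒ ∅  — Q cannot continue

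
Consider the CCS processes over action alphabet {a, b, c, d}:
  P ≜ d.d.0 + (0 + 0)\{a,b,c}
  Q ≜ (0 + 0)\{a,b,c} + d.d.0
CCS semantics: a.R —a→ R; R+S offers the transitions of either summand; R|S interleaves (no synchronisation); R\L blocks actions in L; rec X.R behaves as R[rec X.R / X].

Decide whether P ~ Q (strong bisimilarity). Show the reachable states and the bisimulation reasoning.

bisimilar

P's transition system — 3 states:
  u0 = d.d.0 + (0 + 0)\{a,b,c} :: —d→ u1
  u1 = d.0 :: —d→ u2
  u2 = 0 :: ·
Q's transition system — 3 states:
  v0 = (0 + 0)\{a,b,c} + d.d.0 :: —d→ v1
  v1 = d.0 :: —d→ v2
  v2 = 0 :: ·
Coarsest stable partition (strong bisimilarity classes):
  B0 = {u0, v0}
  B1 = {u1, v1}
  B2 = {u2, v2}
u0 ∈ B0, v0 ∈ B0 → same block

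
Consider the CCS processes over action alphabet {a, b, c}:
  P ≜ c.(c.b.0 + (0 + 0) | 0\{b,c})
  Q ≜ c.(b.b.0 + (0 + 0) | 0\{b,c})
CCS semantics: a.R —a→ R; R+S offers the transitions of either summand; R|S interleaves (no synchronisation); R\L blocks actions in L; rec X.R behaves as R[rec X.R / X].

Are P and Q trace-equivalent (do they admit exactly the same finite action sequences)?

LTS(P): 4 reachable states
  m0 = c.(c.b.0 + (0 + 0) | 0\{b,c}) ⊢ ··c··> m1
  m1 = c.b.0 + (0 + 0) | 0\{b,c} ⊢ ··c··> m2
  m2 = b.0 ⊢ ··b··> m3
  m3 = 0 ⊢ stopped
LTS(Q): 4 reachable states
  n0 = c.(b.b.0 + (0 + 0) | 0\{b,c}) ⊢ ··c··> n1
  n1 = b.b.0 + (0 + 0) | 0\{b,c} ⊢ ··b··> n2
  n2 = b.0 ⊢ ··b··> n3
  n3 = 0 ⊢ stopped
Executing cc from P (initial set {m0}):
  after c @ step 1: {m1}
  after c @ step 2: {m2}
  — P admits the full trace.
Executing cc from Q (initial set {n0}):
  after c @ step 1: {n1}
  after c @ step 2: ∅ (Q stuck)

NO — witness ⟨cc⟩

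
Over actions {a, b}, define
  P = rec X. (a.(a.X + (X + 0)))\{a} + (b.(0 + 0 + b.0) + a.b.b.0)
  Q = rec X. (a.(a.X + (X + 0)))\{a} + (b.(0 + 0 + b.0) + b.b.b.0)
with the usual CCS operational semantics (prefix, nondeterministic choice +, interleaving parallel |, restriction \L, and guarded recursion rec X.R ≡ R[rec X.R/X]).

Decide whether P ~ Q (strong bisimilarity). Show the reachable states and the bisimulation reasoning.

P's transition system — 5 states:
  p0 = rec X. (a.(a.X + (X + 0)))\{a} + (b.(0 + 0 + b.0) + a.b.b.0) | ··a··> p1, ··b··> p2
  p1 = b.b.0 | ··b··> p3
  p2 = 0 + 0 + b.0 | ··b··> p4
  p3 = b.0 | ··b··> p4
  p4 = 0 | (no moves)
Q's transition system — 5 states:
  q0 = rec X. (a.(a.X + (X + 0)))\{a} + (b.(0 + 0 + b.0) + b.b.b.0) | ··b··> q1, ··b··> q2
  q1 = 0 + 0 + b.0 | ··b··> q3
  q2 = b.b.0 | ··b··> q4
  q3 = 0 | (no moves)
  q4 = b.0 | ··b··> q3
Coarsest stable partition (strong bisimilarity classes):
  B0 = {p0}
  B1 = {p1, q2}
  B2 = {p2, p3, q1, q4}
  B3 = {p4, q3}
  B4 = {q0}
p0 ∈ B0, q0 ∈ B4 → different blocks

NO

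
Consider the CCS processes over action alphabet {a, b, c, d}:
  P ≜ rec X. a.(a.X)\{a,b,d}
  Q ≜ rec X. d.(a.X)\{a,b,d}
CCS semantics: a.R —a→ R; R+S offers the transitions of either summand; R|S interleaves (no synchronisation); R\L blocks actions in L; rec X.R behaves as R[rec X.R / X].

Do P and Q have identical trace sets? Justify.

NO — witness ⟨a⟩

LTS(P): 2 reachable states
  p0 = rec X. a.(a.X)\{a,b,d} | -a-> p1
  p1 = (a.(rec X. a.(a.X)\{a,b,d}))\{a,b,d} | deadlocked
LTS(Q): 2 reachable states
  q0 = rec X. d.(a.X)\{a,b,d} | -d-> q1
  q1 = (a.(rec X. d.(a.X)\{a,b,d}))\{a,b,d} | deadlocked
Run σ = ⟨a⟩ on P: start {p0}
  step 1 (a): {p1}
  — P admits the full trace.
Run σ = ⟨a⟩ on Q: start {q0}
  step 1 (a): no successor for Q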